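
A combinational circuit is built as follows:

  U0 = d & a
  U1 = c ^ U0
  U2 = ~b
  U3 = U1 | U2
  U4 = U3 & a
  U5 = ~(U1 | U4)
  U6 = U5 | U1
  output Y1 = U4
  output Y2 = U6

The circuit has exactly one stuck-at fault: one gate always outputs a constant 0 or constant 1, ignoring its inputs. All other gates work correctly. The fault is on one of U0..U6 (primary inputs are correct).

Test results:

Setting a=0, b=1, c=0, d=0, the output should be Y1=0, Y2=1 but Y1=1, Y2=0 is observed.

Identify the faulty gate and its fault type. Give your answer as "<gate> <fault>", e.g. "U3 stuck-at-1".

Fault-free values for test 1 (a=0, b=1, c=0, d=0): U0=0, U1=0, U2=0, U3=0, U4=0, U5=1, U6=1, giving Y1=0, Y2=1. Observed Y1=1, Y2=0.
Test 1: faults giving observed Y1=1, Y2=0 are {U4 stuck-at-1}.
Only U4 stuck-at-1 is consistent with every test.

U4 stuck-at-1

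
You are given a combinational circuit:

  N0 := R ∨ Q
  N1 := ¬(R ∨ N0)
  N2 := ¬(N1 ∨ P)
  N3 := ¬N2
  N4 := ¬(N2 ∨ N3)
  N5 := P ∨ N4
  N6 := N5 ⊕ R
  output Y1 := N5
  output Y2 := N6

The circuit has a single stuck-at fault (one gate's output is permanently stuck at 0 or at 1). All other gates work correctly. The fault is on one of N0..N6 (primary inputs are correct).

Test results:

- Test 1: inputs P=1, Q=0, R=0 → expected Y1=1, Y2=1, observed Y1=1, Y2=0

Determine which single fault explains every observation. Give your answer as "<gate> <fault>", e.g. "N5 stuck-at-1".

N6 stuck-at-0

Fault-free values for test 1 (P=1, Q=0, R=0): N0=0, N1=1, N2=0, N3=1, N4=0, N5=1, N6=1, giving Y1=1, Y2=1. Observed Y1=1, Y2=0.
Test 1: faults giving observed Y1=1, Y2=0 are {N6 stuck-at-0}.
Only N6 stuck-at-0 is consistent with every test.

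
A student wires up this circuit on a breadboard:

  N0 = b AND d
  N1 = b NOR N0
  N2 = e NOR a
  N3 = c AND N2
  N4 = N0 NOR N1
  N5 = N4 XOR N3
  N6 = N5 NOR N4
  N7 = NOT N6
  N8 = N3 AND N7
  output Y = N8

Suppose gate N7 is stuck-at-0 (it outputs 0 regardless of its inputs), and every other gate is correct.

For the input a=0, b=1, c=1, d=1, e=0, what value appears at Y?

0

Propagate with N7 forced: N0=1, N1=0, N2=1, N3=1, N4=0, N5=1, N6=0, N7=0 [stuck-at-0], N8=0.
So Y = 0. (Without the fault it would be 1.)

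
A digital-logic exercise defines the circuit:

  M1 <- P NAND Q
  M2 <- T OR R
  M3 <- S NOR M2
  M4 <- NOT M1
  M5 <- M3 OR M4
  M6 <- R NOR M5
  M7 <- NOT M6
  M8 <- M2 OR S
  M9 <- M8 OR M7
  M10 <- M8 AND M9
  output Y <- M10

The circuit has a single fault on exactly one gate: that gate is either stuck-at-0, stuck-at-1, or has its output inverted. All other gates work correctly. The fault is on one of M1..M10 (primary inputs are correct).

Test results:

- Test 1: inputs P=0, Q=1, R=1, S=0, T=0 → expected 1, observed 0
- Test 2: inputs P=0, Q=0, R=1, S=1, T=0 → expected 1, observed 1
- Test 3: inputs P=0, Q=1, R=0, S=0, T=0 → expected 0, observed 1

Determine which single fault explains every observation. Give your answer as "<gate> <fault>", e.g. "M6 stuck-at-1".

Fault-free values for test 1 (P=0, Q=1, R=1, S=0, T=0): M1=1, M2=1, M3=0, M4=0, M5=0, M6=0, M7=1, M8=1, M9=1, M10=1, giving Y=1. Observed 0.
Test 1: faults giving observed 0 are {M2 stuck-at-0, M2 inverted output, M8 stuck-at-0, M8 inverted output, M9 stuck-at-0, M9 inverted output, M10 stuck-at-0, M10 inverted output}.
Test 2 (P=0, Q=0, R=1, S=1, T=0): fault-free M1=1, M2=1, M3=0, M4=0, M5=0, M6=0, M7=1, M8=1, M9=1, M10=1 → 1; observed 1. Eliminates M8 stuck-at-0, M8 inverted output, M9 stuck-at-0, M9 inverted output, M10 stuck-at-0, M10 inverted output.
Test 3 (P=0, Q=1, R=0, S=0, T=0): fault-free M1=1, M2=0, M3=1, M4=0, M5=1, M6=0, M7=1, M8=0, M9=1, M10=0 → 0; observed 1. Eliminates M2 stuck-at-0.
Only M2 inverted output is consistent with every test.

M2 inverted output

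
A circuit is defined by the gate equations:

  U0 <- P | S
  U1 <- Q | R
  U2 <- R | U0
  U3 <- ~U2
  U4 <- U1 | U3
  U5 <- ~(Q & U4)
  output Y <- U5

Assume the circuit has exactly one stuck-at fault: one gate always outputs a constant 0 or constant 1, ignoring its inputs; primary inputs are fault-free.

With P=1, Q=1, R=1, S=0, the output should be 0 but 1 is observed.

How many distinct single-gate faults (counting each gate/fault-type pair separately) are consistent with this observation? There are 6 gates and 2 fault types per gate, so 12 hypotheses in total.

3

Fault-free: U0=1, U1=1, U2=1, U3=0, U4=1, U5=0 → 0. Observed 1.
  U0 stuck-at-0: output 0 ✗
  U0 stuck-at-1: output 0 ✗
  U1 stuck-at-0: output 1 ✓
  U1 stuck-at-1: output 0 ✗
  U2 stuck-at-0: output 0 ✗
  U2 stuck-at-1: output 0 ✗
  U3 stuck-at-0: output 0 ✗
  U3 stuck-at-1: output 0 ✗
  U4 stuck-at-0: output 1 ✓
  U4 stuck-at-1: output 0 ✗
  U5 stuck-at-0: output 0 ✗
  U5 stuck-at-1: output 1 ✓
Consistent faults: {U1 stuck-at-0, U4 stuck-at-0, U5 stuck-at-1} — 3 in all.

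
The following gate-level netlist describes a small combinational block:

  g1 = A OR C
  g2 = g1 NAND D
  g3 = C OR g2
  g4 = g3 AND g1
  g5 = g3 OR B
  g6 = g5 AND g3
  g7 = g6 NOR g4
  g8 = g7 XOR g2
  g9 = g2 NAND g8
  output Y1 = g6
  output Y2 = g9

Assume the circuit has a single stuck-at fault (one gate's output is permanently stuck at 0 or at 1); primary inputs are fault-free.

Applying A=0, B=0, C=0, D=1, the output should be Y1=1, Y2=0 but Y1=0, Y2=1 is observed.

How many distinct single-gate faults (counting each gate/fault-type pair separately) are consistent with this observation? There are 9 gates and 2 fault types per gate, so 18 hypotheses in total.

Fault-free: g1=0, g2=1, g3=1, g4=0, g5=1, g6=1, g7=0, g8=1, g9=0 → Y1=1, Y2=0. Observed Y1=0, Y2=1.
  g1: stuck-at-1 ✓; others ✗
  g2: stuck-at-0 ✓; others ✗
  g3: stuck-at-0 ✓; others ✗
  g4: none of the 2 fault types match ✗
  g5: stuck-at-0 ✓; others ✗
  g6: stuck-at-0 ✓; others ✗
  g7: none of the 2 fault types match ✗
  g8: none of the 2 fault types match ✗
  g9: none of the 2 fault types match ✗
Consistent faults: {g1 stuck-at-1, g2 stuck-at-0, g3 stuck-at-0, g5 stuck-at-0, g6 stuck-at-0} — 5 in all.

5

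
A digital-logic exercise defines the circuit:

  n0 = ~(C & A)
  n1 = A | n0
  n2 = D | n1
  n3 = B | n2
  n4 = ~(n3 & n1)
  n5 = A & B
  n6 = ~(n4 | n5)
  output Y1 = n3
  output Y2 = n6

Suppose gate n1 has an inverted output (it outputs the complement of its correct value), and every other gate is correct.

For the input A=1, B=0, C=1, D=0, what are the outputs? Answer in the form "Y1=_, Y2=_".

Propagate with n1 forced: n0=0, n1=0 [inverted output], n2=0, n3=0, n4=1, n5=0, n6=0.
So the outputs are Y1=0, Y2=0. (Without the fault they would be Y1=1, Y2=1.)

Y1=0, Y2=0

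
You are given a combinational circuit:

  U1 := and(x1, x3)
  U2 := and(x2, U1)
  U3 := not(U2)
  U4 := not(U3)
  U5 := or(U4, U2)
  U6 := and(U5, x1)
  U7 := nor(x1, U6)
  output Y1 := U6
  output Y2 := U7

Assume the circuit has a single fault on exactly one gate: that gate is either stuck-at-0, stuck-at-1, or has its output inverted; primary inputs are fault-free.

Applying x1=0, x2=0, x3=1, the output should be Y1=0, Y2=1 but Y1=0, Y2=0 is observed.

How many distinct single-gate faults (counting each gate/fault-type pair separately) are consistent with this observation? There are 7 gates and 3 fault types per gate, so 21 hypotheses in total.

2

Fault-free: U1=0, U2=0, U3=1, U4=0, U5=0, U6=0, U7=1 → Y1=0, Y2=1. Observed Y1=0, Y2=0.
  U1: none of the 3 fault types match ✗
  U2: none of the 3 fault types match ✗
  U3: none of the 3 fault types match ✗
  U4: none of the 3 fault types match ✗
  U5: none of the 3 fault types match ✗
  U6: none of the 3 fault types match ✗
  U7: stuck-at-0, inverted output ✓; others ✗
Consistent faults: {U7 stuck-at-0, U7 inverted output} — 2 in all.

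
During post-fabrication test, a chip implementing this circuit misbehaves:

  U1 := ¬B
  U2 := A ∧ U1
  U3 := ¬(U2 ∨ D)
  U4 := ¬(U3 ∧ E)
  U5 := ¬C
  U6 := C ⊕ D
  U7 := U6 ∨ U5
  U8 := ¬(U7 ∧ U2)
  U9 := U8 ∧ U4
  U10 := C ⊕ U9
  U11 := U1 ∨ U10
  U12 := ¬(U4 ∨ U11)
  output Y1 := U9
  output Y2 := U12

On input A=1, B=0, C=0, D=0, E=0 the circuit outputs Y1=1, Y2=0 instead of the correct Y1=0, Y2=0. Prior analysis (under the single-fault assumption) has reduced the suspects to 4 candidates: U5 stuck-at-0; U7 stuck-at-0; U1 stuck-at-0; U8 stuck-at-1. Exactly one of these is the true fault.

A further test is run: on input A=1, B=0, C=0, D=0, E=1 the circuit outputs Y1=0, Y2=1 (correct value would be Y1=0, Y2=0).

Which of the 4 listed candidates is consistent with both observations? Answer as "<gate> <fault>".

U1 stuck-at-0

Evaluate each candidate on input A=1, B=0, C=0, D=0, E=1:
  U5 stuck-at-0: U1=1, U2=1, U3=0, U4=1, U5=0 [stuck-at-0], U6=0, U7=0, U8=1, U9=1, U10=1, U11=1, U12=0 → Y1=1, Y2=0 — eliminated
  U7 stuck-at-0: U1=1, U2=1, U3=0, U4=1, U5=1, U6=0, U7=0 [stuck-at-0], U8=1, U9=1, U10=1, U11=1, U12=0 → Y1=1, Y2=0 — eliminated
  U1 stuck-at-0: U1=0 [stuck-at-0], U2=0, U3=1, U4=0, U5=1, U6=0, U7=1, U8=1, U9=0, U10=0, U11=0, U12=1 → Y1=0, Y2=1 — matches
  U8 stuck-at-1: U1=1, U2=1, U3=0, U4=1, U5=1, U6=0, U7=1, U8=1 [stuck-at-1], U9=1, U10=1, U11=1, U12=0 → Y1=1, Y2=0 — eliminated
Only U1 stuck-at-0 reproduces the observed Y1=0, Y2=1.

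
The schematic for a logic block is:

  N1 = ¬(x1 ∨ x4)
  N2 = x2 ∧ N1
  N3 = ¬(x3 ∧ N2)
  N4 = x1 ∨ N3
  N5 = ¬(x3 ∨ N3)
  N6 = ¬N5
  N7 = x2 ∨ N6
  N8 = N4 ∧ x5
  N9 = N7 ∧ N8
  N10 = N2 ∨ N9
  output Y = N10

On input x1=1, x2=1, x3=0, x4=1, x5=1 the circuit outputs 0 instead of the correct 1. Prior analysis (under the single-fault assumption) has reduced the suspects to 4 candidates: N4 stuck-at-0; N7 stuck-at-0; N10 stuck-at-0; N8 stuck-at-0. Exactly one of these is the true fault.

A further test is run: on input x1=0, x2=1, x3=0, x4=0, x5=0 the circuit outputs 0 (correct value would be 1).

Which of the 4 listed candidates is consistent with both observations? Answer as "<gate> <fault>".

Evaluate each candidate on input x1=0, x2=1, x3=0, x4=0, x5=0:
  N4 stuck-at-0: N1=1, N2=1, N3=1, N4=0 [stuck-at-0], N5=0, N6=1, N7=1, N8=0, N9=0, N10=1 → 1 — eliminated
  N7 stuck-at-0: N1=1, N2=1, N3=1, N4=1, N5=0, N6=1, N7=0 [stuck-at-0], N8=0, N9=0, N10=1 → 1 — eliminated
  N10 stuck-at-0: N1=1, N2=1, N3=1, N4=1, N5=0, N6=1, N7=1, N8=0, N9=0, N10=0 [stuck-at-0] → 0 — matches
  N8 stuck-at-0: N1=1, N2=1, N3=1, N4=1, N5=0, N6=1, N7=1, N8=0 [stuck-at-0], N9=0, N10=1 → 1 — eliminated
Only N10 stuck-at-0 reproduces the observed 0.

N10 stuck-at-0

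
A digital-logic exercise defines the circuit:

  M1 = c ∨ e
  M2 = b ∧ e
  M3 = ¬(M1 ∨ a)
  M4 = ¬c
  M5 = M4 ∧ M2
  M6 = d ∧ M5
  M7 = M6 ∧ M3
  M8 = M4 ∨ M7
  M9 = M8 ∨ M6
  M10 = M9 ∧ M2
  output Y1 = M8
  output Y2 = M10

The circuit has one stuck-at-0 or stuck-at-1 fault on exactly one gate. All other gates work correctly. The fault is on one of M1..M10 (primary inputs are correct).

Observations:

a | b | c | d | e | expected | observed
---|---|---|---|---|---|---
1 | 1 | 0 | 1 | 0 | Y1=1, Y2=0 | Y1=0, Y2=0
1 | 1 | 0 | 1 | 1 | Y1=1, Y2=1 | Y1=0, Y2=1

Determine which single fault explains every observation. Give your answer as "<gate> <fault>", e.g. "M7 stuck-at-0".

M8 stuck-at-0

Fault-free values for test 1 (a=1, b=1, c=0, d=1, e=0): M1=0, M2=0, M3=0, M4=1, M5=0, M6=0, M7=0, M8=1, M9=1, M10=0, giving Y1=1, Y2=0. Observed Y1=0, Y2=0.
Test 1: faults giving observed Y1=0, Y2=0 are {M4 stuck-at-0, M8 stuck-at-0}.
Test 2 (a=1, b=1, c=0, d=1, e=1): fault-free M1=1, M2=1, M3=0, M4=1, M5=1, M6=1, M7=0, M8=1, M9=1, M10=1 → Y1=1, Y2=1; observed Y1=0, Y2=1. Eliminates M4 stuck-at-0.
Only M8 stuck-at-0 is consistent with every test.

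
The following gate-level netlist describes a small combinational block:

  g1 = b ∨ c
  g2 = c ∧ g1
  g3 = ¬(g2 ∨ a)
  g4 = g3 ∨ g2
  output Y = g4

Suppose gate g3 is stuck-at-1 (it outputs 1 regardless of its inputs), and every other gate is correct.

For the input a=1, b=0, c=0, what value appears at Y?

1

Propagate with g3 forced: g1=0, g2=0, g3=1 [stuck-at-1], g4=1.
So Y = 1. (Without the fault it would be 0.)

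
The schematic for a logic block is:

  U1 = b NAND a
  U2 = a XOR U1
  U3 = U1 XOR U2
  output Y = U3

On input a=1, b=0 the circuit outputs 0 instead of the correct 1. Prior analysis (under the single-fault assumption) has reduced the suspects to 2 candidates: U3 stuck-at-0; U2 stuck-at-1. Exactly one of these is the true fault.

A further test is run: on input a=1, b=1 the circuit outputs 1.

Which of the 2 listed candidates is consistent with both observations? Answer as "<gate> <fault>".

U2 stuck-at-1

Evaluate each candidate on input a=1, b=1:
  U3 stuck-at-0: U1=0, U2=1, U3=0 [stuck-at-0] → 0 — eliminated
  U2 stuck-at-1: U1=0, U2=1 [stuck-at-1], U3=1 → 1 — matches
Only U2 stuck-at-1 reproduces the observed 1.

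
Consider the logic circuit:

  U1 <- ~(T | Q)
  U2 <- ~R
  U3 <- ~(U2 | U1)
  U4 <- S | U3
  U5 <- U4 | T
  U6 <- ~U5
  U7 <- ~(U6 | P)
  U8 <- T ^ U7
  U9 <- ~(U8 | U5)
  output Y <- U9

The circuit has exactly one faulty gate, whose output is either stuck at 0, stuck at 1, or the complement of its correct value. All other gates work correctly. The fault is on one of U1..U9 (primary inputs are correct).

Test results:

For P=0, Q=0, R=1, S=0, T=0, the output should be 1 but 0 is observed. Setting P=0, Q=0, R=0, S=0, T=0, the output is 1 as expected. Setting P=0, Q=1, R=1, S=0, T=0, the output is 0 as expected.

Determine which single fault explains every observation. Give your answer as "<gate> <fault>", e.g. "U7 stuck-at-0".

Fault-free values for test 1 (P=0, Q=0, R=1, S=0, T=0): U1=1, U2=0, U3=0, U4=0, U5=0, U6=1, U7=0, U8=0, U9=1, giving Y=1. Observed 0.
Test 1: faults giving observed 0 are {U1 stuck-at-0, U1 inverted output, U3 stuck-at-1, U3 inverted output, U4 stuck-at-1, U4 inverted output, U5 stuck-at-1, U5 inverted output, U6 stuck-at-0, U6 inverted output, U7 stuck-at-1, U7 inverted output, U8 stuck-at-1, U8 inverted output, U9 stuck-at-0, U9 inverted output}.
Test 2 (P=0, Q=0, R=0, S=0, T=0): fault-free U1=1, U2=1, U3=0, U4=0, U5=0, U6=1, U7=0, U8=0, U9=1 → 1; observed 1. Eliminates U3 stuck-at-1, U3 inverted output, U4 stuck-at-1, U4 inverted output, U5 stuck-at-1, U5 inverted output, U6 stuck-at-0, U6 inverted output, U7 stuck-at-1, U7 inverted output, U8 stuck-at-1, U8 inverted output, U9 stuck-at-0, U9 inverted output.
Test 3 (P=0, Q=1, R=1, S=0, T=0): fault-free U1=0, U2=0, U3=1, U4=1, U5=1, U6=0, U7=1, U8=1, U9=0 → 0; observed 0. Eliminates U1 inverted output.
Only U1 stuck-at-0 is consistent with every test.

U1 stuck-at-0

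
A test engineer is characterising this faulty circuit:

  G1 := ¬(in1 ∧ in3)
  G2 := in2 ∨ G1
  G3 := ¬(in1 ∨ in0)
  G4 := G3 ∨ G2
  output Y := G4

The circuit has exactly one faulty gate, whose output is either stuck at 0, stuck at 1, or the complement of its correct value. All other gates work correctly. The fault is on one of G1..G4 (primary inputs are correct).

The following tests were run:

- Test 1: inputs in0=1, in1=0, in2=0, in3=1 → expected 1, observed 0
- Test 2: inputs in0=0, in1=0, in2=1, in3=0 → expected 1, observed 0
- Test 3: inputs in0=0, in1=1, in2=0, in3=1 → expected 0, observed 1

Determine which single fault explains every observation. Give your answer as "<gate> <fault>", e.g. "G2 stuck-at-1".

G4 inverted output

Fault-free values for test 1 (in0=1, in1=0, in2=0, in3=1): G1=1, G2=1, G3=0, G4=1, giving Y=1. Observed 0.
Test 1: faults giving observed 0 are {G1 stuck-at-0, G1 inverted output, G2 stuck-at-0, G2 inverted output, G4 stuck-at-0, G4 inverted output}.
Test 2 (in0=0, in1=0, in2=1, in3=0): fault-free G1=1, G2=1, G3=1, G4=1 → 1; observed 0. Eliminates G1 stuck-at-0, G1 inverted output, G2 stuck-at-0, G2 inverted output.
Test 3 (in0=0, in1=1, in2=0, in3=1): fault-free G1=0, G2=0, G3=0, G4=0 → 0; observed 1. Eliminates G4 stuck-at-0.
Only G4 inverted output is consistent with every test.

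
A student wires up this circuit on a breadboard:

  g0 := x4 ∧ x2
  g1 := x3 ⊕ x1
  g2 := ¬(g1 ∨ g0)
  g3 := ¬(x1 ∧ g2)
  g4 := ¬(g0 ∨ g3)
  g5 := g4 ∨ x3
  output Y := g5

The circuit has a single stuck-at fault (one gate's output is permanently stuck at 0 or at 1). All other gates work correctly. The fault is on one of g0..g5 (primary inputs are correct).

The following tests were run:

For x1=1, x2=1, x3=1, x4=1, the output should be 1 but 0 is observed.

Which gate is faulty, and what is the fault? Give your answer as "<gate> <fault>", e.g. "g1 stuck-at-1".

g5 stuck-at-0

Fault-free values for test 1 (x1=1, x2=1, x3=1, x4=1): g0=1, g1=0, g2=0, g3=1, g4=0, g5=1, giving Y=1. Observed 0.
Test 1: faults giving observed 0 are {g5 stuck-at-0}.
Only g5 stuck-at-0 is consistent with every test.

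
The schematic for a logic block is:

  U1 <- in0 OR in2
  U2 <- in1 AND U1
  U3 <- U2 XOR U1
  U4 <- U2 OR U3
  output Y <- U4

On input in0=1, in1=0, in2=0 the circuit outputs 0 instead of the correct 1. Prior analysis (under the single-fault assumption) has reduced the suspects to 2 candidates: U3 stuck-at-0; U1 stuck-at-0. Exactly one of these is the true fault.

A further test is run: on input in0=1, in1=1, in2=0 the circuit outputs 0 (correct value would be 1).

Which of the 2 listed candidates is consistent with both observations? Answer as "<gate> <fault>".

U1 stuck-at-0

Evaluate each candidate on input in0=1, in1=1, in2=0:
  U3 stuck-at-0: U1=1, U2=1, U3=0 [stuck-at-0], U4=1 → 1 — eliminated
  U1 stuck-at-0: U1=0 [stuck-at-0], U2=0, U3=0, U4=0 → 0 — matches
Only U1 stuck-at-0 reproduces the observed 0.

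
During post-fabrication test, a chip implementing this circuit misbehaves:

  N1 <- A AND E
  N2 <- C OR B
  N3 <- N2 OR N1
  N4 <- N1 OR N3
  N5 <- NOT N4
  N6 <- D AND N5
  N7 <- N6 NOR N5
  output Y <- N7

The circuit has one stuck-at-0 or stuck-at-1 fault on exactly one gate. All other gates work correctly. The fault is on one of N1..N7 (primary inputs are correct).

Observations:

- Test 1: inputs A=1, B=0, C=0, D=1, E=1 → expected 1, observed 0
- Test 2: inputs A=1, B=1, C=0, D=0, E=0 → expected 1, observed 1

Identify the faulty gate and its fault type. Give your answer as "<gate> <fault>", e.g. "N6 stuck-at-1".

N1 stuck-at-0

Fault-free values for test 1 (A=1, B=0, C=0, D=1, E=1): N1=1, N2=0, N3=1, N4=1, N5=0, N6=0, N7=1, giving Y=1. Observed 0.
Test 1: faults giving observed 0 are {N1 stuck-at-0, N4 stuck-at-0, N5 stuck-at-1, N6 stuck-at-1, N7 stuck-at-0}.
Test 2 (A=1, B=1, C=0, D=0, E=0): fault-free N1=0, N2=1, N3=1, N4=1, N5=0, N6=0, N7=1 → 1; observed 1. Eliminates N4 stuck-at-0, N5 stuck-at-1, N6 stuck-at-1, N7 stuck-at-0.
Only N1 stuck-at-0 is consistent with every test.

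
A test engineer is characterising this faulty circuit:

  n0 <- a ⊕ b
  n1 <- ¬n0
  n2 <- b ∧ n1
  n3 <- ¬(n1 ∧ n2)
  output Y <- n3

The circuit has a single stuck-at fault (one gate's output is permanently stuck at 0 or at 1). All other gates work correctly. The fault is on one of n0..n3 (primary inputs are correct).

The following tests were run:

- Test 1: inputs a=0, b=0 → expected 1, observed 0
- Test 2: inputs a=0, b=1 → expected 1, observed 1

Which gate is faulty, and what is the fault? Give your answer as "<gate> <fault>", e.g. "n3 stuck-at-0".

Fault-free values for test 1 (a=0, b=0): n0=0, n1=1, n2=0, n3=1, giving Y=1. Observed 0.
Test 1: faults giving observed 0 are {n2 stuck-at-1, n3 stuck-at-0}.
Test 2 (a=0, b=1): fault-free n0=1, n1=0, n2=0, n3=1 → 1; observed 1. Eliminates n3 stuck-at-0.
Only n2 stuck-at-1 is consistent with every test.

n2 stuck-at-1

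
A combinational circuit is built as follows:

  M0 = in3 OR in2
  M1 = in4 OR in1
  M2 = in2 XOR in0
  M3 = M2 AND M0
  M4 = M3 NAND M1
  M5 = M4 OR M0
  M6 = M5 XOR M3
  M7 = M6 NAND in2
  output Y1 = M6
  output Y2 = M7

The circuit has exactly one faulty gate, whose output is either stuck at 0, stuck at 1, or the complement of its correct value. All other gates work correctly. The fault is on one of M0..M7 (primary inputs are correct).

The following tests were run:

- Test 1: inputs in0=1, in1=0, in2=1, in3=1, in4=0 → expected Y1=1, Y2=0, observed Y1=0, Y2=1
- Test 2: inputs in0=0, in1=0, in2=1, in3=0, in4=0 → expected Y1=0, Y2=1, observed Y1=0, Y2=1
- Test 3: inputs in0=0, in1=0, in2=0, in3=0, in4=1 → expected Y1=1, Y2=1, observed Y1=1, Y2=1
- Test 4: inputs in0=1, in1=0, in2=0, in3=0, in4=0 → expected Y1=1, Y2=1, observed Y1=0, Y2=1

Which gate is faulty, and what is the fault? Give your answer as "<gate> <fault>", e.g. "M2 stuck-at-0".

M3 stuck-at-1

Fault-free values for test 1 (in0=1, in1=0, in2=1, in3=1, in4=0): M0=1, M1=0, M2=0, M3=0, M4=1, M5=1, M6=1, M7=0, giving Y1=1, Y2=0. Observed Y1=0, Y2=1.
Test 1: faults giving observed Y1=0, Y2=1 are {M2 stuck-at-1, M2 inverted output, M3 stuck-at-1, M3 inverted output, M5 stuck-at-0, M5 inverted output, M6 stuck-at-0, M6 inverted output}.
Test 2 (in0=0, in1=0, in2=1, in3=0, in4=0): fault-free M0=1, M1=0, M2=1, M3=1, M4=1, M5=1, M6=0, M7=1 → Y1=0, Y2=1; observed Y1=0, Y2=1. Eliminates M2 inverted output, M3 inverted output, M5 stuck-at-0, M5 inverted output, M6 inverted output.
Test 3 (in0=0, in1=0, in2=0, in3=0, in4=1): fault-free M0=0, M1=1, M2=0, M3=0, M4=1, M5=1, M6=1, M7=1 → Y1=1, Y2=1; observed Y1=1, Y2=1. Eliminates M6 stuck-at-0.
Test 4 (in0=1, in1=0, in2=0, in3=0, in4=0): fault-free M0=0, M1=0, M2=1, M3=0, M4=1, M5=1, M6=1, M7=1 → Y1=1, Y2=1; observed Y1=0, Y2=1. Eliminates M2 stuck-at-1.
Only M3 stuck-at-1 is consistent with every test.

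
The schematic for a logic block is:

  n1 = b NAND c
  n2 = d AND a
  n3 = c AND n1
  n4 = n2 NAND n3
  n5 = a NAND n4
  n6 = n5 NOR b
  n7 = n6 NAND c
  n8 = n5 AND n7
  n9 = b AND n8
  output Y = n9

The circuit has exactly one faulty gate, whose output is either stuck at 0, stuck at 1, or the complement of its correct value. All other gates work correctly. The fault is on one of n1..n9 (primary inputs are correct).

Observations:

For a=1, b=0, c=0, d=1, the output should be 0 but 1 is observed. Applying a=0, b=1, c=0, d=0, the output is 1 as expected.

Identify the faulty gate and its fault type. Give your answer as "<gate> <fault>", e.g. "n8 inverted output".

n9 stuck-at-1

Fault-free values for test 1 (a=1, b=0, c=0, d=1): n1=1, n2=1, n3=0, n4=1, n5=0, n6=1, n7=1, n8=0, n9=0, giving Y=0. Observed 1.
Test 1: faults giving observed 1 are {n9 stuck-at-1, n9 inverted output}.
Test 2 (a=0, b=1, c=0, d=0): fault-free n1=1, n2=0, n3=0, n4=1, n5=1, n6=0, n7=1, n8=1, n9=1 → 1; observed 1. Eliminates n9 inverted output.
Only n9 stuck-at-1 is consistent with every test.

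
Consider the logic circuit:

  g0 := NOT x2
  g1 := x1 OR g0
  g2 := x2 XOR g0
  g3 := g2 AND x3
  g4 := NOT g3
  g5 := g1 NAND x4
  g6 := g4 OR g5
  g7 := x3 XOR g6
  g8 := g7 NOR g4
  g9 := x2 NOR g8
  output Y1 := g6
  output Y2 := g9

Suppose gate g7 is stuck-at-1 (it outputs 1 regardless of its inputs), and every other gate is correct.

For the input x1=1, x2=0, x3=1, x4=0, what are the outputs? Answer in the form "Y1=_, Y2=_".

Y1=1, Y2=1

Propagate with g7 forced: g0=1, g1=1, g2=1, g3=1, g4=0, g5=1, g6=1, g7=1 [stuck-at-1], g8=0, g9=1.
So the outputs are Y1=1, Y2=1. (Without the fault they would be Y1=1, Y2=0.)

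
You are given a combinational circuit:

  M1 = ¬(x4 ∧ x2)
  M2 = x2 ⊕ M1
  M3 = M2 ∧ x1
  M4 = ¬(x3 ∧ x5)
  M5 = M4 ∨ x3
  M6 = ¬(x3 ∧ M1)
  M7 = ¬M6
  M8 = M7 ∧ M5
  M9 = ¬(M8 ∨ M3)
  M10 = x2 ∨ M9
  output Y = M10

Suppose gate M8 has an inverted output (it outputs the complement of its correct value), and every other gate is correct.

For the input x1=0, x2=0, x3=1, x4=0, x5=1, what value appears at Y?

1

Propagate with M8 forced: M1=1, M2=1, M3=0, M4=0, M5=1, M6=0, M7=1, M8=0 [inverted output], M9=1, M10=1.
So Y = 1. (Without the fault it would be 0.)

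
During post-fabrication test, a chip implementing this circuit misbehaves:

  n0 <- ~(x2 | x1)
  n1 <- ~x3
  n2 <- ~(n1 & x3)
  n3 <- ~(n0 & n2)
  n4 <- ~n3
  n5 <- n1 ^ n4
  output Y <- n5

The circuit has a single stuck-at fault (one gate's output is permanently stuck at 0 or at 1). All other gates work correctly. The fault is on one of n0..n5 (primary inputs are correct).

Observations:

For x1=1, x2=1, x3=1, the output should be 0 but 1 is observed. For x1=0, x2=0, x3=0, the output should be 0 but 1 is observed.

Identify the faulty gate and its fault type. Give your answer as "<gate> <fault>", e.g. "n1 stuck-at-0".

Fault-free values for test 1 (x1=1, x2=1, x3=1): n0=0, n1=0, n2=1, n3=1, n4=0, n5=0, giving Y=0. Observed 1.
Test 1: faults giving observed 1 are {n0 stuck-at-1, n1 stuck-at-1, n3 stuck-at-0, n4 stuck-at-1, n5 stuck-at-1}.
Test 2 (x1=0, x2=0, x3=0): fault-free n0=1, n1=1, n2=1, n3=0, n4=1, n5=0 → 0; observed 1. Eliminates n0 stuck-at-1, n1 stuck-at-1, n3 stuck-at-0, n4 stuck-at-1.
Only n5 stuck-at-1 is consistent with every test.

n5 stuck-at-1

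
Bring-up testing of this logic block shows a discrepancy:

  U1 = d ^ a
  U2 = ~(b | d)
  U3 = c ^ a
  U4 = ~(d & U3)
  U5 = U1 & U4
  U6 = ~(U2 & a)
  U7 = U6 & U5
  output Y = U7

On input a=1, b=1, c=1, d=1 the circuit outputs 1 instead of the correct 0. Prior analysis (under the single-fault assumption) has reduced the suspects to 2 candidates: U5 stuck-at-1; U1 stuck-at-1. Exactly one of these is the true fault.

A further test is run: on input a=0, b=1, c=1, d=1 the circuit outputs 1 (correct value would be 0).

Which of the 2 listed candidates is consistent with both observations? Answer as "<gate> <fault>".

Evaluate each candidate on input a=0, b=1, c=1, d=1:
  U5 stuck-at-1: U1=1, U2=0, U3=1, U4=0, U5=1 [stuck-at-1], U6=1, U7=1 → 1 — matches
  U1 stuck-at-1: U1=1 [stuck-at-1], U2=0, U3=1, U4=0, U5=0, U6=1, U7=0 → 0 — eliminated
Only U5 stuck-at-1 reproduces the observed 1.

U5 stuck-at-1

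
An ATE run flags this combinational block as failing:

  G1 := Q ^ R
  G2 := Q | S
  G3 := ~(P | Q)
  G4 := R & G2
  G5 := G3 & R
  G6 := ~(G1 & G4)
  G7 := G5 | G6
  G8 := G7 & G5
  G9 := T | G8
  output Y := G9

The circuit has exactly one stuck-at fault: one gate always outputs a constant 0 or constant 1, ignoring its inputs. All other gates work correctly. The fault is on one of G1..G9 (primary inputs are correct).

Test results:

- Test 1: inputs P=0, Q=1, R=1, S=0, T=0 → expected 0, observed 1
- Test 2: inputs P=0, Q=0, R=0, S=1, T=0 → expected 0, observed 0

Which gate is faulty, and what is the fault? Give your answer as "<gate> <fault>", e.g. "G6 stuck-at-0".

Fault-free values for test 1 (P=0, Q=1, R=1, S=0, T=0): G1=0, G2=1, G3=0, G4=1, G5=0, G6=1, G7=1, G8=0, G9=0, giving Y=0. Observed 1.
Test 1: faults giving observed 1 are {G3 stuck-at-1, G5 stuck-at-1, G8 stuck-at-1, G9 stuck-at-1}.
Test 2 (P=0, Q=0, R=0, S=1, T=0): fault-free G1=0, G2=1, G3=1, G4=0, G5=0, G6=1, G7=1, G8=0, G9=0 → 0; observed 0. Eliminates G5 stuck-at-1, G8 stuck-at-1, G9 stuck-at-1.
Only G3 stuck-at-1 is consistent with every test.

G3 stuck-at-1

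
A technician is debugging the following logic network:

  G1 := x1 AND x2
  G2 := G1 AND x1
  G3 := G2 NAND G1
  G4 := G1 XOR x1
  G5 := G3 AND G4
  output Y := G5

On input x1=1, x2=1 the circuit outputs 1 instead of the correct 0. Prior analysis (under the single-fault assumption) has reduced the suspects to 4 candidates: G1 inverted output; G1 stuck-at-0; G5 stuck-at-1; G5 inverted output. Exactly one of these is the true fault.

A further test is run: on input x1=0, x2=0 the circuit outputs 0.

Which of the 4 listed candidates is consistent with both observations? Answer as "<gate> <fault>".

G1 stuck-at-0

Evaluate each candidate on input x1=0, x2=0:
  G1 inverted output: G1=1 [inverted output], G2=0, G3=1, G4=1, G5=1 → 1 — eliminated
  G1 stuck-at-0: G1=0 [stuck-at-0], G2=0, G3=1, G4=0, G5=0 → 0 — matches
  G5 stuck-at-1: G1=0, G2=0, G3=1, G4=0, G5=1 [stuck-at-1] → 1 — eliminated
  G5 inverted output: G1=0, G2=0, G3=1, G4=0, G5=1 [inverted output] → 1 — eliminated
Only G1 stuck-at-0 reproduces the observed 0.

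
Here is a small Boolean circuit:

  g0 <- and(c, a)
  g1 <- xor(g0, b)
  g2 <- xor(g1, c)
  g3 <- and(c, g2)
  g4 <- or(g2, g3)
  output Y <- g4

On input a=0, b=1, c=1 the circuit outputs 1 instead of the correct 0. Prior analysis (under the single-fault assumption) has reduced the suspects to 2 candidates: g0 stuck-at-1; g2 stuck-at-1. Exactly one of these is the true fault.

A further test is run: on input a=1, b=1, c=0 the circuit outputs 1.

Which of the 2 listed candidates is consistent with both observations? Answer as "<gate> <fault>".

g2 stuck-at-1

Evaluate each candidate on input a=1, b=1, c=0:
  g0 stuck-at-1: g0=1 [stuck-at-1], g1=0, g2=0, g3=0, g4=0 → 0 — eliminated
  g2 stuck-at-1: g0=0, g1=1, g2=1 [stuck-at-1], g3=0, g4=1 → 1 — matches
Only g2 stuck-at-1 reproduces the observed 1.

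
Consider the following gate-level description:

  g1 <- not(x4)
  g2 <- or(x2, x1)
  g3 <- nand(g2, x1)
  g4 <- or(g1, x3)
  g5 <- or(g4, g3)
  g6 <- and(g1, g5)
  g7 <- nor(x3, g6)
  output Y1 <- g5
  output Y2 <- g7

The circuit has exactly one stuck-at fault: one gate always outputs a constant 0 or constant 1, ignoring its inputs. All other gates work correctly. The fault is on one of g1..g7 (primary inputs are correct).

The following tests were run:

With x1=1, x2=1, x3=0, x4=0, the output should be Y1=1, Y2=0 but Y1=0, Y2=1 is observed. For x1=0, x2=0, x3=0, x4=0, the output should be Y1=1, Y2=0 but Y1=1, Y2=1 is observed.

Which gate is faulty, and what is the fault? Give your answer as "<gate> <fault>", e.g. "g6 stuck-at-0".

Fault-free values for test 1 (x1=1, x2=1, x3=0, x4=0): g1=1, g2=1, g3=0, g4=1, g5=1, g6=1, g7=0, giving Y1=1, Y2=0. Observed Y1=0, Y2=1.
Test 1: faults giving observed Y1=0, Y2=1 are {g1 stuck-at-0, g4 stuck-at-0, g5 stuck-at-0}.
Test 2 (x1=0, x2=0, x3=0, x4=0): fault-free g1=1, g2=0, g3=1, g4=1, g5=1, g6=1, g7=0 → Y1=1, Y2=0; observed Y1=1, Y2=1. Eliminates g4 stuck-at-0, g5 stuck-at-0.
Only g1 stuck-at-0 is consistent with every test.

g1 stuck-at-0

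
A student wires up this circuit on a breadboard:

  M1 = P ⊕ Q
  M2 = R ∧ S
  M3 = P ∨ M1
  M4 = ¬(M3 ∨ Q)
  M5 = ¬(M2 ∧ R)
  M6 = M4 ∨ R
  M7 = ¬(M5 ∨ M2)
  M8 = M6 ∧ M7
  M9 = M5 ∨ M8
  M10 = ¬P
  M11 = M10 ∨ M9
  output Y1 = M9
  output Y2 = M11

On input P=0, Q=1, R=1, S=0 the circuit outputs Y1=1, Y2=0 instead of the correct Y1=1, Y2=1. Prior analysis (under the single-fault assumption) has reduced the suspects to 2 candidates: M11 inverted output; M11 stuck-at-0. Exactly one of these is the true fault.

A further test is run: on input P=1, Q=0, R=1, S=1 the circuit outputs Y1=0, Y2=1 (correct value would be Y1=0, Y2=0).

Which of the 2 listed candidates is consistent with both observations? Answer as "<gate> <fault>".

M11 inverted output

Evaluate each candidate on input P=1, Q=0, R=1, S=1:
  M11 inverted output: M1=1, M2=1, M3=1, M4=0, M5=0, M6=1, M7=0, M8=0, M9=0, M10=0, M11=1 [inverted output] → Y1=0, Y2=1 — matches
  M11 stuck-at-0: M1=1, M2=1, M3=1, M4=0, M5=0, M6=1, M7=0, M8=0, M9=0, M10=0, M11=0 [stuck-at-0] → Y1=0, Y2=0 — eliminated
Only M11 inverted output reproduces the observed Y1=0, Y2=1.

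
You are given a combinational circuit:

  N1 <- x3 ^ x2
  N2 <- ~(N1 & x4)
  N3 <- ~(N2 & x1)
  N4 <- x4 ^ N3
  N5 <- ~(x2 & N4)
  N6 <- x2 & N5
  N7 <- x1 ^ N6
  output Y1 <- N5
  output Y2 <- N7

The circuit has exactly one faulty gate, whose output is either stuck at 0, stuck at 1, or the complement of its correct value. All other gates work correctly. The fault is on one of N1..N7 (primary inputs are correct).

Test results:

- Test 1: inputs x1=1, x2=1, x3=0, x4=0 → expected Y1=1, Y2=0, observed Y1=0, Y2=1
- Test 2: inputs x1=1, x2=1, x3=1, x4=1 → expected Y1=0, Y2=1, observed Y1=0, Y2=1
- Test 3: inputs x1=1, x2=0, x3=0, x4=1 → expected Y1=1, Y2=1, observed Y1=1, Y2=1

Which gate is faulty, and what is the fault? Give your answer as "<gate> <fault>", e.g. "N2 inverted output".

Fault-free values for test 1 (x1=1, x2=1, x3=0, x4=0): N1=1, N2=1, N3=0, N4=0, N5=1, N6=1, N7=0, giving Y1=1, Y2=0. Observed Y1=0, Y2=1.
Test 1: faults giving observed Y1=0, Y2=1 are {N2 stuck-at-0, N2 inverted output, N3 stuck-at-1, N3 inverted output, N4 stuck-at-1, N4 inverted output, N5 stuck-at-0, N5 inverted output}.
Test 2 (x1=1, x2=1, x3=1, x4=1): fault-free N1=0, N2=1, N3=0, N4=1, N5=0, N6=0, N7=1 → Y1=0, Y2=1; observed Y1=0, Y2=1. Eliminates N2 stuck-at-0, N2 inverted output, N3 stuck-at-1, N3 inverted output, N4 inverted output, N5 inverted output.
Test 3 (x1=1, x2=0, x3=0, x4=1): fault-free N1=0, N2=1, N3=0, N4=1, N5=1, N6=0, N7=1 → Y1=1, Y2=1; observed Y1=1, Y2=1. Eliminates N5 stuck-at-0.
Only N4 stuck-at-1 is consistent with every test.

N4 stuck-at-1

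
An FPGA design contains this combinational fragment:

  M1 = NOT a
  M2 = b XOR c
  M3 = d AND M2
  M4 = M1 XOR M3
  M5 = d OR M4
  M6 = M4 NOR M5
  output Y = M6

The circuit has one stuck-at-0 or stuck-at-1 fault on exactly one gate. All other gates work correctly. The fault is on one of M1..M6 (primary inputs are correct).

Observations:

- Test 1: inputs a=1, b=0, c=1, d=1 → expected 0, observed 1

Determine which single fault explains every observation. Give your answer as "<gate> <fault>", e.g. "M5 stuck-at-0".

Fault-free values for test 1 (a=1, b=0, c=1, d=1): M1=0, M2=1, M3=1, M4=1, M5=1, M6=0, giving Y=0. Observed 1.
Test 1: faults giving observed 1 are {M6 stuck-at-1}.
Only M6 stuck-at-1 is consistent with every test.

M6 stuck-at-1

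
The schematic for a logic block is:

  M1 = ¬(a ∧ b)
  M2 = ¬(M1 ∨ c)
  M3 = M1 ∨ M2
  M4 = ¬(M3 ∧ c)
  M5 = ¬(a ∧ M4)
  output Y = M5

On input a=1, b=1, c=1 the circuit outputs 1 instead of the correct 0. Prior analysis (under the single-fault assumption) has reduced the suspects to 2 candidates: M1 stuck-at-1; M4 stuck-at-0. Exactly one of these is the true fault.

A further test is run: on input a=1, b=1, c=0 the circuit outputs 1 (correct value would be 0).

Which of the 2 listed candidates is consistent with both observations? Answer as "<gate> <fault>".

Evaluate each candidate on input a=1, b=1, c=0:
  M1 stuck-at-1: M1=1 [stuck-at-1], M2=0, M3=1, M4=1, M5=0 → 0 — eliminated
  M4 stuck-at-0: M1=0, M2=1, M3=1, M4=0 [stuck-at-0], M5=1 → 1 — matches
Only M4 stuck-at-0 reproduces the observed 1.

M4 stuck-at-0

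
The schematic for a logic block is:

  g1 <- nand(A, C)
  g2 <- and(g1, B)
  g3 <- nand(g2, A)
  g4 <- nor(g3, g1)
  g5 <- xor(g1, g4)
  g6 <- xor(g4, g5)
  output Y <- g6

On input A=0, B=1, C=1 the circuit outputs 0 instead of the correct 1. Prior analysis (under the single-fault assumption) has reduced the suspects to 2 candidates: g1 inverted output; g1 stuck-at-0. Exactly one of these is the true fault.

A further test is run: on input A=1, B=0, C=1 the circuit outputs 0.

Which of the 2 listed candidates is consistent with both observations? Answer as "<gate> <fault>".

Evaluate each candidate on input A=1, B=0, C=1:
  g1 inverted output: g1=1 [inverted output], g2=0, g3=1, g4=0, g5=1, g6=1 → 1 — eliminated
  g1 stuck-at-0: g1=0 [stuck-at-0], g2=0, g3=1, g4=0, g5=0, g6=0 → 0 — matches
Only g1 stuck-at-0 reproduces the observed 0.

g1 stuck-at-0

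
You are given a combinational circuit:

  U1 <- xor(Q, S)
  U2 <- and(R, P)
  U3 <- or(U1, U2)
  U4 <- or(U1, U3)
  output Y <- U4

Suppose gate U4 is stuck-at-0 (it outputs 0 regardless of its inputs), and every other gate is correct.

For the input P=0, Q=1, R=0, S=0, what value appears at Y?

Propagate with U4 forced: U1=1, U2=0, U3=1, U4=0 [stuck-at-0].
So Y = 0. (Without the fault it would be 1.)

0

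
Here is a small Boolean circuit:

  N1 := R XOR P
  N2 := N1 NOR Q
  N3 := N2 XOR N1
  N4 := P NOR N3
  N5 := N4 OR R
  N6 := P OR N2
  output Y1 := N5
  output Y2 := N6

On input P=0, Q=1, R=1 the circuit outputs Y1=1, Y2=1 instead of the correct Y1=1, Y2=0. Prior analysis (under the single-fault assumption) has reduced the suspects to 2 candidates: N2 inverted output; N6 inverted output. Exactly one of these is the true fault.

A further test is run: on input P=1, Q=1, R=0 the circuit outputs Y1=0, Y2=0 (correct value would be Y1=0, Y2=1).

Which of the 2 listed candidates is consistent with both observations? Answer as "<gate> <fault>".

N6 inverted output

Evaluate each candidate on input P=1, Q=1, R=0:
  N2 inverted output: N1=1, N2=1 [inverted output], N3=0, N4=0, N5=0, N6=1 → Y1=0, Y2=1 — eliminated
  N6 inverted output: N1=1, N2=0, N3=1, N4=0, N5=0, N6=0 [inverted output] → Y1=0, Y2=0 — matches
Only N6 inverted output reproduces the observed Y1=0, Y2=0.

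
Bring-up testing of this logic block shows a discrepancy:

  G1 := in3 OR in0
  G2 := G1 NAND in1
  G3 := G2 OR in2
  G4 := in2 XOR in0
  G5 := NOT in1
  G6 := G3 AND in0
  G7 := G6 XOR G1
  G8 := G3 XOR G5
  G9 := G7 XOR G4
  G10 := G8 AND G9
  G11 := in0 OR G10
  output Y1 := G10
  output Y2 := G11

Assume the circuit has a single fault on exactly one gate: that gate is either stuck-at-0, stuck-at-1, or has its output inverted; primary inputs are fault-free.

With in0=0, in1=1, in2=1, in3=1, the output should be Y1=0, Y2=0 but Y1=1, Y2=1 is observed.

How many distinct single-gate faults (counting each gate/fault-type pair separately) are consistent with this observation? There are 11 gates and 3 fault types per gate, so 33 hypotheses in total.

Fault-free: G1=1, G2=0, G3=1, G4=1, G5=0, G6=0, G7=1, G8=1, G9=0, G10=0, G11=0 → Y1=0, Y2=0. Observed Y1=1, Y2=1.
  G1: stuck-at-0, inverted output ✓; others ✗
  G2: none of the 3 fault types match ✗
  G3: none of the 3 fault types match ✗
  G4: stuck-at-0, inverted output ✓; others ✗
  G5: none of the 3 fault types match ✗
  G6: stuck-at-1, inverted output ✓; others ✗
  G7: stuck-at-0, inverted output ✓; others ✗
  G8: none of the 3 fault types match ✗
  G9: stuck-at-1, inverted output ✓; others ✗
  G10: stuck-at-1, inverted output ✓; others ✗
  G11: none of the 3 fault types match ✗
Consistent faults: {G1 stuck-at-0, G1 inverted output, G4 stuck-at-0, G4 inverted output, G6 stuck-at-1, G6 inverted output, G7 stuck-at-0, G7 inverted output, G9 stuck-at-1, G9 inverted output, G10 stuck-at-1, G10 inverted output} — 12 in all.

12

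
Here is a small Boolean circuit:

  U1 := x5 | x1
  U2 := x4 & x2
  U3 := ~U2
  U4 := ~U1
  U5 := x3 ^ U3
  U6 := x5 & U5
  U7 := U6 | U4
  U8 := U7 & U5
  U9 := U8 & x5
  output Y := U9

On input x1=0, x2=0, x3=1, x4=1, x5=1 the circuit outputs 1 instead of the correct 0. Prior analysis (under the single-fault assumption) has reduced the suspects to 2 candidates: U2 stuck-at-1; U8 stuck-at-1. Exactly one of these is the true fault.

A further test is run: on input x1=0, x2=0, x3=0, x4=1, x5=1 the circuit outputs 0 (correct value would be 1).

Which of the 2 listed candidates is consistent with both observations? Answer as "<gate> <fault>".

U2 stuck-at-1

Evaluate each candidate on input x1=0, x2=0, x3=0, x4=1, x5=1:
  U2 stuck-at-1: U1=1, U2=1 [stuck-at-1], U3=0, U4=0, U5=0, U6=0, U7=0, U8=0, U9=0 → 0 — matches
  U8 stuck-at-1: U1=1, U2=0, U3=1, U4=0, U5=1, U6=1, U7=1, U8=1 [stuck-at-1], U9=1 → 1 — eliminated
Only U2 stuck-at-1 reproduces the observed 0.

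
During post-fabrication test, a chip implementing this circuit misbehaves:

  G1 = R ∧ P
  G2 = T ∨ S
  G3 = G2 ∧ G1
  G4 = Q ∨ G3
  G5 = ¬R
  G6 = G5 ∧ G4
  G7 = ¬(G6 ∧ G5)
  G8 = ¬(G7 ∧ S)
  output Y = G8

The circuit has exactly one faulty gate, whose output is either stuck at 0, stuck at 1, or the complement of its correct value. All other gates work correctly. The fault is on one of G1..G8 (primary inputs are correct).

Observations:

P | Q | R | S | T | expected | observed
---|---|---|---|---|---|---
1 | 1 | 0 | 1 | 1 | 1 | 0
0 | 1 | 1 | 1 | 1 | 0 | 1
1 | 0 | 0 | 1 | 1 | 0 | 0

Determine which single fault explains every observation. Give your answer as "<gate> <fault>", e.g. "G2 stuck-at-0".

G5 inverted output

Fault-free values for test 1 (P=1, Q=1, R=0, S=1, T=1): G1=0, G2=1, G3=0, G4=1, G5=1, G6=1, G7=0, G8=1, giving Y=1. Observed 0.
Test 1: faults giving observed 0 are {G4 stuck-at-0, G4 inverted output, G5 stuck-at-0, G5 inverted output, G6 stuck-at-0, G6 inverted output, G7 stuck-at-1, G7 inverted output, G8 stuck-at-0, G8 inverted output}.
Test 2 (P=0, Q=1, R=1, S=1, T=1): fault-free G1=0, G2=1, G3=0, G4=1, G5=0, G6=0, G7=1, G8=0 → 0; observed 1. Eliminates G4 stuck-at-0, G4 inverted output, G5 stuck-at-0, G6 stuck-at-0, G6 inverted output, G7 stuck-at-1, G8 stuck-at-0.
Test 3 (P=1, Q=0, R=0, S=1, T=1): fault-free G1=0, G2=1, G3=0, G4=0, G5=1, G6=0, G7=1, G8=0 → 0; observed 0. Eliminates G7 inverted output, G8 inverted output.
Only G5 inverted output is consistent with every test.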